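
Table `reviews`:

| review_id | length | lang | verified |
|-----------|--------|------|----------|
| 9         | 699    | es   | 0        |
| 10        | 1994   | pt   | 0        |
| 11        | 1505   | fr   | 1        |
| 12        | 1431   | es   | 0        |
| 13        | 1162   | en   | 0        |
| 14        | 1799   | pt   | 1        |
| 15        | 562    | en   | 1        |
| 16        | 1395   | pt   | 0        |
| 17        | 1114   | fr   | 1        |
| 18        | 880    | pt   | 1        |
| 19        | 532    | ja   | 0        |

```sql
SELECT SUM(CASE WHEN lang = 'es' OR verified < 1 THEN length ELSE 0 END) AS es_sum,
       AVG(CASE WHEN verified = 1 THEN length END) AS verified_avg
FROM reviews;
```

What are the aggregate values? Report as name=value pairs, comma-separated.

[es_sum: lang = 'es' OR verified < 1]
review_id=9: ✓ → 699
review_id=10: ✓ → 1994
review_id=11: ✗
review_id=12: ✓ → 1431
review_id=13: ✓ → 1162
review_id=14: ✗
review_id=15: ✗
review_id=16: ✓ → 1395
review_id=17: ✗
review_id=18: ✗
review_id=19: ✓ → 532
es_sum = 699 + 1994 + 1431 + 1162 + 1395 + 532 = 7213
—
[verified_avg: verified = 1]
review_id=9: ✗
review_id=10: ✗
review_id=11: ✓ → 1505
review_id=12: ✗
review_id=13: ✗
review_id=14: ✓ → 1799
review_id=15: ✓ → 562
review_id=16: ✗
review_id=17: ✓ → 1114
review_id=18: ✓ → 880
review_id=19: ✗
verified_avg = (1505 + 1799 + 562 + 1114 + 880) / 5 = 1172

es_sum=7213, verified_avg=1172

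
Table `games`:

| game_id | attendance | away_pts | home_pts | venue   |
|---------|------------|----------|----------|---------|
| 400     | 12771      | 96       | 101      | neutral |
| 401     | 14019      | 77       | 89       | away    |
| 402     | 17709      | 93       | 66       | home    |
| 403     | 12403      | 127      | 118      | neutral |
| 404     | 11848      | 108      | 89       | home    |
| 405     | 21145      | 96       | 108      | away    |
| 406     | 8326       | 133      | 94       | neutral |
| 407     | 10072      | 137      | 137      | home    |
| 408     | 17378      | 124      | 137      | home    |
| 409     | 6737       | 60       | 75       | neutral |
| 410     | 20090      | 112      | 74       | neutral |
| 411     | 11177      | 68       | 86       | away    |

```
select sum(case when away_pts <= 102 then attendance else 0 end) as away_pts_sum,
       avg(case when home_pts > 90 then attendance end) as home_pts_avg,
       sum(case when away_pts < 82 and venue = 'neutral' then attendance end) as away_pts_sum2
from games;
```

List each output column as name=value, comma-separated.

away_pts_sum=83558, home_pts_avg=13682.5, away_pts_sum2=6737

[away_pts_sum: away_pts <= 102]
game_id=400: ✓ → 12771
game_id=401: ✓ → 14019
game_id=402: ✓ → 17709
game_id=403: ✗
game_id=404: ✗
game_id=405: ✓ → 21145
game_id=406: ✗
game_id=407: ✗
game_id=408: ✗
game_id=409: ✓ → 6737
game_id=410: ✗
game_id=411: ✓ → 11177
away_pts_sum = 12771 + 14019 + 17709 + 21145 + 6737 + 11177 = 83558
—
[home_pts_avg: home_pts > 90]
game_id=400: ✓ → 12771
game_id=401: ✗
game_id=402: ✗
game_id=403: ✓ → 12403
game_id=404: ✗
game_id=405: ✓ → 21145
game_id=406: ✓ → 8326
game_id=407: ✓ → 10072
game_id=408: ✓ → 17378
game_id=409: ✗
game_id=410: ✗
game_id=411: ✗
home_pts_avg = (12771 + 12403 + 21145 + 8326 + 10072 + 17378) / 6 = 13682.5
—
[away_pts_sum2: away_pts < 82 and venue = 'neutral']
game_id=400: ✗
game_id=401: ✗
game_id=402: ✗
game_id=403: ✗
game_id=404: ✗
game_id=405: ✗
game_id=406: ✗
game_id=407: ✗
game_id=408: ✗
game_id=409: ✓ → 6737
game_id=410: ✗
game_id=411: ✗
away_pts_sum2 = 6737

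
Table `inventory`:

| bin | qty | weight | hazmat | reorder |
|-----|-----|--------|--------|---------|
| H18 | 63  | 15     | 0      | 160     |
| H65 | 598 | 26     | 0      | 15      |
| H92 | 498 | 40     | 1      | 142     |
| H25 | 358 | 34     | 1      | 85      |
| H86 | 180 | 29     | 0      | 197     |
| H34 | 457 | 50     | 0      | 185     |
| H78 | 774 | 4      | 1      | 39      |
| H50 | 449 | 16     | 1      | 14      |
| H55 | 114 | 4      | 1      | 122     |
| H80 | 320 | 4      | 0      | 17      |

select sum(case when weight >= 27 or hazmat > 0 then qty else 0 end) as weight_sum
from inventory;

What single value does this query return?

bin=H18: ✗
bin=H65: ✗
bin=H92: ✓ → 498
bin=H25: ✓ → 358
bin=H86: ✓ → 180
bin=H34: ✓ → 457
bin=H78: ✓ → 774
bin=H50: ✓ → 449
bin=H55: ✓ → 114
bin=H80: ✗
weight_sum = 498 + 358 + 180 + 457 + 774 + 449 + 114 = 2830

2830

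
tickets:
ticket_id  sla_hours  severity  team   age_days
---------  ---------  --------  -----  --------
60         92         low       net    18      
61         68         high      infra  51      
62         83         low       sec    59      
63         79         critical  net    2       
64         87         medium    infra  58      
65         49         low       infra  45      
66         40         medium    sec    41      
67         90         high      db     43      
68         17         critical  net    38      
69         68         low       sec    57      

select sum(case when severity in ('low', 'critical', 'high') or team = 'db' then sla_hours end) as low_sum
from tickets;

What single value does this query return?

546

ticket_id=60: ✓ → 92
ticket_id=61: ✓ → 68
ticket_id=62: ✓ → 83
ticket_id=63: ✓ → 79
ticket_id=64: ✗
ticket_id=65: ✓ → 49
ticket_id=66: ✗
ticket_id=67: ✓ → 90
ticket_id=68: ✓ → 17
ticket_id=69: ✓ → 68
low_sum = 92 + 68 + 83 + 79 + 49 + 90 + 17 + 68 = 546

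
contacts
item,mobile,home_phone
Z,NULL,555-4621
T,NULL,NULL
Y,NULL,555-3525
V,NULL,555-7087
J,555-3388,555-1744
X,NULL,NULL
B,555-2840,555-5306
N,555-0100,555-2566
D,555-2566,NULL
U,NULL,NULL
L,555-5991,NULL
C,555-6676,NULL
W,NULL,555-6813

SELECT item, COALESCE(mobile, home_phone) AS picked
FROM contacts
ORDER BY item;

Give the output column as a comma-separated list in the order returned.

item=B: mobile=555-2840 → 555-2840
item=C: mobile=555-6676 → 555-6676
item=D: mobile=555-2566 → 555-2566
item=J: mobile=555-3388 → 555-3388
item=L: mobile=555-5991 → 555-5991
item=N: mobile=555-0100 → 555-0100
item=T: mobile=NULL, home_phone=NULL (all NULL) → NULL
item=U: mobile=NULL, home_phone=NULL (all NULL) → NULL
item=V: mobile=NULL, home_phone=555-7087 → 555-7087
item=W: mobile=NULL, home_phone=555-6813 → 555-6813
item=X: mobile=NULL, home_phone=NULL (all NULL) → NULL
item=Y: mobile=NULL, home_phone=555-3525 → 555-3525
item=Z: mobile=NULL, home_phone=555-4621 → 555-4621

555-2840, 555-6676, 555-2566, 555-3388, 555-5991, 555-0100, NULL, NULL, 555-7087, 555-6813, NULL, 555-3525, 555-4621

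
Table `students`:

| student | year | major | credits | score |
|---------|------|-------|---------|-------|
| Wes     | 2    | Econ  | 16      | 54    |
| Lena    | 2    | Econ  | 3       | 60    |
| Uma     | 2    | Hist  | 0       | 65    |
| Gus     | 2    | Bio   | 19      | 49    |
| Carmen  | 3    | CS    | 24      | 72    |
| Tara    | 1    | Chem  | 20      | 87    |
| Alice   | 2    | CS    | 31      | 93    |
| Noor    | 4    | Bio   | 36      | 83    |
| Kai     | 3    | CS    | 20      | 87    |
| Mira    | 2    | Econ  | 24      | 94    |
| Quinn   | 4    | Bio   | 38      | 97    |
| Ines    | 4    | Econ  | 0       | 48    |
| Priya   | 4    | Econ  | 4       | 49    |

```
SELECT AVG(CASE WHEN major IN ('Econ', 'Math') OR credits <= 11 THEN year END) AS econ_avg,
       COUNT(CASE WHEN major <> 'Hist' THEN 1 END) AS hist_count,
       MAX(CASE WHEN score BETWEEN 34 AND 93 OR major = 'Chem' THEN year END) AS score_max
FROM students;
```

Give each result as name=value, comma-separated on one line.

econ_avg=2.6666666667, hist_count=12, score_max=4

[econ_avg: major IN ('Econ', 'Math') OR credits <= 11]
student=Wes: ✓ → 2
student=Lena: ✓ → 2
student=Uma: ✓ → 2
student=Gus: ✗
student=Carmen: ✗
student=Tara: ✗
student=Alice: ✗
student=Noor: ✗
student=Kai: ✗
student=Mira: ✓ → 2
student=Quinn: ✗
student=Ines: ✓ → 4
student=Priya: ✓ → 4
econ_avg = (2 + 2 + 2 + 2 + 4 + 4) / 6 = 2.6666666667
—
[hist_count: major <> 'Hist']
student=Wes: ✓ → 1
student=Lena: ✓ → 1
student=Uma: ✗
student=Gus: ✓ → 1
student=Carmen: ✓ → 1
student=Tara: ✓ → 1
student=Alice: ✓ → 1
student=Noor: ✓ → 1
student=Kai: ✓ → 1
student=Mira: ✓ → 1
student=Quinn: ✓ → 1
student=Ines: ✓ → 1
student=Priya: ✓ → 1
hist_count = COUNT(1, 1, 1, 1, 1, 1, 1, 1, 1, 1, 1, 1) = 12
—
[score_max: score BETWEEN 34 AND 93 OR major = 'Chem']
student=Wes: ✓ → 2
student=Lena: ✓ → 2
student=Uma: ✓ → 2
student=Gus: ✓ → 2
student=Carmen: ✓ → 3
student=Tara: ✓ → 1
student=Alice: ✓ → 2
student=Noor: ✓ → 4
student=Kai: ✓ → 3
student=Mira: ✗
student=Quinn: ✗
student=Ines: ✓ → 4
student=Priya: ✓ → 4
score_max = MAX(2, 2, 2, 2, 3, 1, 2, 4, 3, 4, 4) = 4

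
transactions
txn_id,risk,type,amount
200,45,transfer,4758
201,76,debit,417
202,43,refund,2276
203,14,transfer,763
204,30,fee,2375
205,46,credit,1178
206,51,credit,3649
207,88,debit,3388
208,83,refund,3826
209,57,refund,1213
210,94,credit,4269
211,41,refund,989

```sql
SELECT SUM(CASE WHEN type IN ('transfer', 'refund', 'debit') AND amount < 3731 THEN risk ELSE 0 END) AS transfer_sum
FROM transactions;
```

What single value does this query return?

319

txn_id=200: ✗
txn_id=201: ✓ → 76
txn_id=202: ✓ → 43
txn_id=203: ✓ → 14
txn_id=204: ✗
txn_id=205: ✗
txn_id=206: ✗
txn_id=207: ✓ → 88
txn_id=208: ✗
txn_id=209: ✓ → 57
txn_id=210: ✗
txn_id=211: ✓ → 41
transfer_sum = 76 + 43 + 14 + 88 + 57 + 41 = 319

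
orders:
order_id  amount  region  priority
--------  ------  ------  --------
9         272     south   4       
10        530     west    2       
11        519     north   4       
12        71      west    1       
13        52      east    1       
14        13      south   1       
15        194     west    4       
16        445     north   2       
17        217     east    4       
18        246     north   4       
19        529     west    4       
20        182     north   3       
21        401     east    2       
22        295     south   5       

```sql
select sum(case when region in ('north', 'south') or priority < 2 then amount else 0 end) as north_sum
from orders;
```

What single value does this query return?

2095

order_id=9: ✓ → 272
order_id=10: ✗
order_id=11: ✓ → 519
order_id=12: ✓ → 71
order_id=13: ✓ → 52
order_id=14: ✓ → 13
order_id=15: ✗
order_id=16: ✓ → 445
order_id=17: ✗
order_id=18: ✓ → 246
order_id=19: ✗
order_id=20: ✓ → 182
order_id=21: ✗
order_id=22: ✓ → 295
north_sum = 272 + 519 + 71 + 52 + 13 + 445 + 246 + 182 + 295 = 2095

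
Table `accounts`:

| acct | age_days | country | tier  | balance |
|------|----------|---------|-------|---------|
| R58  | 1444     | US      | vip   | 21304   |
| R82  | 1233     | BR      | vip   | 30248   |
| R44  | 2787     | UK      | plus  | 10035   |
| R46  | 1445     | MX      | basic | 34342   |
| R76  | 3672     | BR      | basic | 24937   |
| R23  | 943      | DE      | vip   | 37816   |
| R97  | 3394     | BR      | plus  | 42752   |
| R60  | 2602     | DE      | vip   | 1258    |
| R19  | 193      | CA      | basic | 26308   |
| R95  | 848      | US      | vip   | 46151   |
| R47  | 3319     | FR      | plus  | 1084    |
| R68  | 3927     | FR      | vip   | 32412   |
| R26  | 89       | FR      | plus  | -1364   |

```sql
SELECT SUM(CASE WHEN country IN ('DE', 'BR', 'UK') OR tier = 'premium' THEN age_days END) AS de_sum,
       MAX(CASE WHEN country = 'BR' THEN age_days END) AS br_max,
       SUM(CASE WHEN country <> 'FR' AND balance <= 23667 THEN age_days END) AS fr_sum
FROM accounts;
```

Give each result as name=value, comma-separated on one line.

de_sum=14631, br_max=3672, fr_sum=6833

[de_sum: country IN ('DE', 'BR', 'UK') OR tier = 'premium']
acct=R58: ✗
acct=R82: ✓ → 1233
acct=R44: ✓ → 2787
acct=R46: ✗
acct=R76: ✓ → 3672
acct=R23: ✓ → 943
acct=R97: ✓ → 3394
acct=R60: ✓ → 2602
acct=R19: ✗
acct=R95: ✗
acct=R47: ✗
acct=R68: ✗
acct=R26: ✗
de_sum = 1233 + 2787 + 3672 + 943 + 3394 + 2602 = 14631
—
[br_max: country = 'BR']
acct=R58: ✗
acct=R82: ✓ → 1233
acct=R44: ✗
acct=R46: ✗
acct=R76: ✓ → 3672
acct=R23: ✗
acct=R97: ✓ → 3394
acct=R60: ✗
acct=R19: ✗
acct=R95: ✗
acct=R47: ✗
acct=R68: ✗
acct=R26: ✗
br_max = MAX(1233, 3672, 3394) = 3672
—
[fr_sum: country <> 'FR' AND balance <= 23667]
acct=R58: ✓ → 1444
acct=R82: ✗
acct=R44: ✓ → 2787
acct=R46: ✗
acct=R76: ✗
acct=R23: ✗
acct=R97: ✗
acct=R60: ✓ → 2602
acct=R19: ✗
acct=R95: ✗
acct=R47: ✗
acct=R68: ✗
acct=R26: ✗
fr_sum = 1444 + 2787 + 2602 = 6833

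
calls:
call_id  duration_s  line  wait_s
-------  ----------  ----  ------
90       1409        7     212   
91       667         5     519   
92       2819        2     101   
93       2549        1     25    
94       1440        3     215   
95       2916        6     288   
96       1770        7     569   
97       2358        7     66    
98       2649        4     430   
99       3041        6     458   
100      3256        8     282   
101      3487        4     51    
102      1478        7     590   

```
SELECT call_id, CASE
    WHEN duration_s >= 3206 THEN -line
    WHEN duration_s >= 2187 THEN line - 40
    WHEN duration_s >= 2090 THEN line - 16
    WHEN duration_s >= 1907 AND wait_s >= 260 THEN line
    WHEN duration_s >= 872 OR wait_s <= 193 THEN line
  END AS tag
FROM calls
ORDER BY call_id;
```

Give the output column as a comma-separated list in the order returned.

call_id=90: duration_s >= 872 OR wait_s <= 193 → 7
call_id=91: (no match → NULL) → NULL
call_id=92: duration_s >= 2187 → -38
call_id=93: duration_s >= 2187 → -39
call_id=94: duration_s >= 872 OR wait_s <= 193 → 3
call_id=95: duration_s >= 2187 → -34
call_id=96: duration_s >= 872 OR wait_s <= 193 → 7
call_id=97: duration_s >= 2187 → -33
call_id=98: duration_s >= 2187 → -36
call_id=99: duration_s >= 2187 → -34
call_id=100: duration_s >= 3206 → -8
call_id=101: duration_s >= 3206 → -4
call_id=102: duration_s >= 872 OR wait_s <= 193 → 7

7, NULL, -38, -39, 3, -34, 7, -33, -36, -34, -8, -4, 7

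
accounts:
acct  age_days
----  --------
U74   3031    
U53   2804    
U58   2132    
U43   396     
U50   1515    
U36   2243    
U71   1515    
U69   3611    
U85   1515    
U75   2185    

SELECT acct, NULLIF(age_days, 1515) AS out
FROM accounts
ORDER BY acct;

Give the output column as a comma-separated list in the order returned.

acct=U36: age_days=2243 vs 1515: differ → 2243
acct=U43: age_days=396 vs 1515: differ → 396
acct=U50: age_days=1515 vs 1515: equal → NULL
acct=U53: age_days=2804 vs 1515: differ → 2804
acct=U58: age_days=2132 vs 1515: differ → 2132
acct=U69: age_days=3611 vs 1515: differ → 3611
acct=U71: age_days=1515 vs 1515: equal → NULL
acct=U74: age_days=3031 vs 1515: differ → 3031
acct=U75: age_days=2185 vs 1515: differ → 2185
acct=U85: age_days=1515 vs 1515: equal → NULL

2243, 396, NULL, 2804, 2132, 3611, NULL, 3031, 2185, NULL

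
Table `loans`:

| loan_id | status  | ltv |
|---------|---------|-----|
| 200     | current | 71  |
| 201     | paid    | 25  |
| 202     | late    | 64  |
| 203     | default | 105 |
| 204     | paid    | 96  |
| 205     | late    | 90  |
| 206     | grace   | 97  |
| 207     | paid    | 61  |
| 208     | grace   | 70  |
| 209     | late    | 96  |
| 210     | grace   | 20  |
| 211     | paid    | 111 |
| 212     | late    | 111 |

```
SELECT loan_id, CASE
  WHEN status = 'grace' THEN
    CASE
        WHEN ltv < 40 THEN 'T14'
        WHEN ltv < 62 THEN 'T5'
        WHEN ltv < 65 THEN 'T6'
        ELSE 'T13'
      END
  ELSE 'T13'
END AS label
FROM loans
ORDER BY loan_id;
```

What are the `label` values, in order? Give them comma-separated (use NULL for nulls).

loan_id=200: status='current' → outer ELSE → T13
loan_id=201: status='paid' → outer ELSE → T13
loan_id=202: status='late' → outer ELSE → T13
loan_id=203: status='default' → outer ELSE → T13
loan_id=204: status='paid' → outer ELSE → T13
loan_id=205: status='late' → outer ELSE → T13
loan_id=206: status='grace' → inner[ELSE] → T13
loan_id=207: status='paid' → outer ELSE → T13
loan_id=208: status='grace' → inner[ELSE] → T13
loan_id=209: status='late' → outer ELSE → T13
loan_id=210: status='grace' → inner[ltv < 40] → T14
loan_id=211: status='paid' → outer ELSE → T13
loan_id=212: status='late' → outer ELSE → T13

T13, T13, T13, T13, T13, T13, T13, T13, T13, T13, T14, T13, T13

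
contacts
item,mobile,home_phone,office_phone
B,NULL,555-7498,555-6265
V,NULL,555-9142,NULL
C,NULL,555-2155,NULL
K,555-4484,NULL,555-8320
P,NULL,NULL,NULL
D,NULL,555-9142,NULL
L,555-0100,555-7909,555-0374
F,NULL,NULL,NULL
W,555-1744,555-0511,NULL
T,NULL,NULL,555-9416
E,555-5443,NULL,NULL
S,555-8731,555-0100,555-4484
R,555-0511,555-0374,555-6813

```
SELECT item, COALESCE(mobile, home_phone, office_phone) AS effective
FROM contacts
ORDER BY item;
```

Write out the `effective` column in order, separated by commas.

555-7498, 555-2155, 555-9142, 555-5443, NULL, 555-4484, 555-0100, NULL, 555-0511, 555-8731, 555-9416, 555-9142, 555-1744

item=B: mobile=NULL, home_phone=555-7498 → 555-7498
item=C: mobile=NULL, home_phone=555-2155 → 555-2155
item=D: mobile=NULL, home_phone=555-9142 → 555-9142
item=E: mobile=555-5443 → 555-5443
item=F: mobile=NULL, home_phone=NULL, office_phone=NULL (all NULL) → NULL
item=K: mobile=555-4484 → 555-4484
item=L: mobile=555-0100 → 555-0100
item=P: mobile=NULL, home_phone=NULL, office_phone=NULL (all NULL) → NULL
item=R: mobile=555-0511 → 555-0511
item=S: mobile=555-8731 → 555-8731
item=T: mobile=NULL, home_phone=NULL, office_phone=555-9416 → 555-9416
item=V: mobile=NULL, home_phone=555-9142 → 555-9142
item=W: mobile=555-1744 → 555-1744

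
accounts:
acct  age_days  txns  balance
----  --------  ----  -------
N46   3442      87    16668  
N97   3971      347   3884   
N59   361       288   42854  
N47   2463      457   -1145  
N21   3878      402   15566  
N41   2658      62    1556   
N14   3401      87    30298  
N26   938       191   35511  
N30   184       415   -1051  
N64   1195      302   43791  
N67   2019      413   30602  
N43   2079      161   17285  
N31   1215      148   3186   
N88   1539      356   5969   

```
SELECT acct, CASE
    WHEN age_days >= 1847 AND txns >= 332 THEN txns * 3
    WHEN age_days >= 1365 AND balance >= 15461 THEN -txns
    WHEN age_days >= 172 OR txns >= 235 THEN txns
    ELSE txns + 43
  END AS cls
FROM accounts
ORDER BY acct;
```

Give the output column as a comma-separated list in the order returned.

acct=N14: age_days >= 1365 AND balance >= 15461 → -87
acct=N21: age_days >= 1847 AND txns >= 332 → 1206
acct=N26: age_days >= 172 OR txns >= 235 → 191
acct=N30: age_days >= 172 OR txns >= 235 → 415
acct=N31: age_days >= 172 OR txns >= 235 → 148
acct=N41: age_days >= 172 OR txns >= 235 → 62
acct=N43: age_days >= 1365 AND balance >= 15461 → -161
acct=N46: age_days >= 1365 AND balance >= 15461 → -87
acct=N47: age_days >= 1847 AND txns >= 332 → 1371
acct=N59: age_days >= 172 OR txns >= 235 → 288
acct=N64: age_days >= 172 OR txns >= 235 → 302
acct=N67: age_days >= 1847 AND txns >= 332 → 1239
acct=N88: age_days >= 172 OR txns >= 235 → 356
acct=N97: age_days >= 1847 AND txns >= 332 → 1041

-87, 1206, 191, 415, 148, 62, -161, -87, 1371, 288, 302, 1239, 356, 1041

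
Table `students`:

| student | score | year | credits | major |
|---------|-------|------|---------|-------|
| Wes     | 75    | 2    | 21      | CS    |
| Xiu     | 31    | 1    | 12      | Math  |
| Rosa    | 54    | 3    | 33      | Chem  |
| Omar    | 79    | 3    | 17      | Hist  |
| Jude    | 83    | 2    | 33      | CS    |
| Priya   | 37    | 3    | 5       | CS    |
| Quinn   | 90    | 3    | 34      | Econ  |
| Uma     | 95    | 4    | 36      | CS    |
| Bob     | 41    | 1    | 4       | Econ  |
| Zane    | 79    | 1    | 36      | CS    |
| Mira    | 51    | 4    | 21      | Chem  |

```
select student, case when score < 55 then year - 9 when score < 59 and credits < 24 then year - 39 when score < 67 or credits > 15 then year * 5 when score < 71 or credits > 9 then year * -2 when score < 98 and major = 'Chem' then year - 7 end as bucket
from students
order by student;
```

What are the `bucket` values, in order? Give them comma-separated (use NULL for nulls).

-8, 10, -5, 15, -6, 15, -6, 20, 10, -8, 5

student=Bob: score < 55 → -8
student=Jude: score < 67 or credits > 15 → 10
student=Mira: score < 55 → -5
student=Omar: score < 67 or credits > 15 → 15
student=Priya: score < 55 → -6
student=Quinn: score < 67 or credits > 15 → 15
student=Rosa: score < 55 → -6
student=Uma: score < 67 or credits > 15 → 20
student=Wes: score < 67 or credits > 15 → 10
student=Xiu: score < 55 → -8
student=Zane: score < 67 or credits > 15 → 5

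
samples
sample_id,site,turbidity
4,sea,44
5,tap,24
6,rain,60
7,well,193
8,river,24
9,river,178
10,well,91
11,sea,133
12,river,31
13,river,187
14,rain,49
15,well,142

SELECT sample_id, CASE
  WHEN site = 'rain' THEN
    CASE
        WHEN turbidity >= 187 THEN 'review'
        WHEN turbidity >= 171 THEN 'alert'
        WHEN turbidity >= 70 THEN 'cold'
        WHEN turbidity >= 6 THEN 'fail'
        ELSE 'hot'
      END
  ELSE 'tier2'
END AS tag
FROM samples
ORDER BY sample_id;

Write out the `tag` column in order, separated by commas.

tier2, tier2, fail, tier2, tier2, tier2, tier2, tier2, tier2, tier2, fail, tier2

sample_id=4: site='sea' → outer ELSE → tier2
sample_id=5: site='tap' → outer ELSE → tier2
sample_id=6: site='rain' → inner[turbidity >= 6] → fail
sample_id=7: site='well' → outer ELSE → tier2
sample_id=8: site='river' → outer ELSE → tier2
sample_id=9: site='river' → outer ELSE → tier2
sample_id=10: site='well' → outer ELSE → tier2
sample_id=11: site='sea' → outer ELSE → tier2
sample_id=12: site='river' → outer ELSE → tier2
sample_id=13: site='river' → outer ELSE → tier2
sample_id=14: site='rain' → inner[turbidity >= 6] → fail
sample_id=15: site='well' → outer ELSE → tier2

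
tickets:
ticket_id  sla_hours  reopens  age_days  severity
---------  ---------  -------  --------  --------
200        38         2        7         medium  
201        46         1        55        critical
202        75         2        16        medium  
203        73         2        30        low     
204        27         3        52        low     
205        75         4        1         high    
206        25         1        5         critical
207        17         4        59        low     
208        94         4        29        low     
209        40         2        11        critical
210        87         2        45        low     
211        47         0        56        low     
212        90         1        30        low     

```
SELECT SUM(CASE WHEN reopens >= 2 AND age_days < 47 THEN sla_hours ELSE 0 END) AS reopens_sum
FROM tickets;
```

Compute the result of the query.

482

ticket_id=200: ✓ → 38
ticket_id=201: ✗
ticket_id=202: ✓ → 75
ticket_id=203: ✓ → 73
ticket_id=204: ✗
ticket_id=205: ✓ → 75
ticket_id=206: ✗
ticket_id=207: ✗
ticket_id=208: ✓ → 94
ticket_id=209: ✓ → 40
ticket_id=210: ✓ → 87
ticket_id=211: ✗
ticket_id=212: ✗
reopens_sum = 38 + 75 + 73 + 75 + 94 + 40 + 87 = 482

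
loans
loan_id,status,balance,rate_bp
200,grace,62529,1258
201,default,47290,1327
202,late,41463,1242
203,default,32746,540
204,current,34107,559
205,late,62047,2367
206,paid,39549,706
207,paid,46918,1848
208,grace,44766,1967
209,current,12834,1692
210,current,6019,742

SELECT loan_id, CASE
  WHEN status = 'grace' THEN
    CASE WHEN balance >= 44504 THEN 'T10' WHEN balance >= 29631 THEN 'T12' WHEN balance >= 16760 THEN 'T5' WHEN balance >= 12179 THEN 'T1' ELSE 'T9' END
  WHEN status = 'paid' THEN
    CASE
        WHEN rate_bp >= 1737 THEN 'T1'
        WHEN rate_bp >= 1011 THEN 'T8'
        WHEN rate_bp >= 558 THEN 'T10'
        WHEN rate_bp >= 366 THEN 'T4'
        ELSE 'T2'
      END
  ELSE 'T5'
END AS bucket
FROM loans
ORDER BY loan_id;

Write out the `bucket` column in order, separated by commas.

loan_id=200: status='grace' → inner[balance >= 44504] → T10
loan_id=201: status='default' → outer ELSE → T5
loan_id=202: status='late' → outer ELSE → T5
loan_id=203: status='default' → outer ELSE → T5
loan_id=204: status='current' → outer ELSE → T5
loan_id=205: status='late' → outer ELSE → T5
loan_id=206: status='paid' → inner[rate_bp >= 558] → T10
loan_id=207: status='paid' → inner[rate_bp >= 1737] → T1
loan_id=208: status='grace' → inner[balance >= 44504] → T10
loan_id=209: status='current' → outer ELSE → T5
loan_id=210: status='current' → outer ELSE → T5

T10, T5, T5, T5, T5, T5, T10, T1, T10, T5, T5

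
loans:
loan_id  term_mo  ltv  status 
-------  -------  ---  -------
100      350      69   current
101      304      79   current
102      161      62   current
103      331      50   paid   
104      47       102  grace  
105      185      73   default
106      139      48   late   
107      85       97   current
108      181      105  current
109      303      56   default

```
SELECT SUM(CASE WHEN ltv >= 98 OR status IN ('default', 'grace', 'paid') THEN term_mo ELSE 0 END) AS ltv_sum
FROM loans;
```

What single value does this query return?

loan_id=100: ✗
loan_id=101: ✗
loan_id=102: ✗
loan_id=103: ✓ → 331
loan_id=104: ✓ → 47
loan_id=105: ✓ → 185
loan_id=106: ✗
loan_id=107: ✗
loan_id=108: ✓ → 181
loan_id=109: ✓ → 303
ltv_sum = 331 + 47 + 185 + 181 + 303 = 1047

1047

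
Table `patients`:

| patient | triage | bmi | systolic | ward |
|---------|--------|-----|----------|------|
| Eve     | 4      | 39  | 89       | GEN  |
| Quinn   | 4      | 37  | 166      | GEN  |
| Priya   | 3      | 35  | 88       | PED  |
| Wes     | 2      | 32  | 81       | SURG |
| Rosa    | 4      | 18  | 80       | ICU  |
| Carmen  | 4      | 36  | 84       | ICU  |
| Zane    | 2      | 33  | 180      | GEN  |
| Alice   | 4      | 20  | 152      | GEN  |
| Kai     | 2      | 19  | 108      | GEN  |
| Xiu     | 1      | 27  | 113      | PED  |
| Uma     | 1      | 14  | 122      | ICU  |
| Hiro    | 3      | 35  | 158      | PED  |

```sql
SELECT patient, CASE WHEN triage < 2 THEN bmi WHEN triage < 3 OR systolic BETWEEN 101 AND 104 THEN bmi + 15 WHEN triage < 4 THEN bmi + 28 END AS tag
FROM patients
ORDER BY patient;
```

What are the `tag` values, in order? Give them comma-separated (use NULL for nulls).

NULL, NULL, NULL, 63, 34, 63, NULL, NULL, 14, 47, 27, 48

patient=Alice: (no match → NULL) → NULL
patient=Carmen: (no match → NULL) → NULL
patient=Eve: (no match → NULL) → NULL
patient=Hiro: triage < 4 → 63
patient=Kai: triage < 3 OR systolic BETWEEN 101 AND 104 → 34
patient=Priya: triage < 4 → 63
patient=Quinn: (no match → NULL) → NULL
patient=Rosa: (no match → NULL) → NULL
patient=Uma: triage < 2 → 14
patient=Wes: triage < 3 OR systolic BETWEEN 101 AND 104 → 47
patient=Xiu: triage < 2 → 27
patient=Zane: triage < 3 OR systolic BETWEEN 101 AND 104 → 48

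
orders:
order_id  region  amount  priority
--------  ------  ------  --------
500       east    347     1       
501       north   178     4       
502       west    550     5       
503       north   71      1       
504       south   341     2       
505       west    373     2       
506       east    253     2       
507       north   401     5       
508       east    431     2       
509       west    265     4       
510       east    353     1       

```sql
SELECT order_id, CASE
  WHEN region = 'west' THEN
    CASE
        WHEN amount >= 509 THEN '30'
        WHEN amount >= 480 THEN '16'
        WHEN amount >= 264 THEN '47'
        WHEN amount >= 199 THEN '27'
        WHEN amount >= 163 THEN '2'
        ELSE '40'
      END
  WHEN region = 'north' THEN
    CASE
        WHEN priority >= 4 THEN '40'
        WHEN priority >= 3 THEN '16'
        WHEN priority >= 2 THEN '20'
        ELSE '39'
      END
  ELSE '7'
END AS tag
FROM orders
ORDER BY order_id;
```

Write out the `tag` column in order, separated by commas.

order_id=500: region='east' → outer ELSE → 7
order_id=501: region='north' → inner[priority >= 4] → 40
order_id=502: region='west' → inner[amount >= 509] → 30
order_id=503: region='north' → inner[ELSE] → 39
order_id=504: region='south' → outer ELSE → 7
order_id=505: region='west' → inner[amount >= 264] → 47
order_id=506: region='east' → outer ELSE → 7
order_id=507: region='north' → inner[priority >= 4] → 40
order_id=508: region='east' → outer ELSE → 7
order_id=509: region='west' → inner[amount >= 264] → 47
order_id=510: region='east' → outer ELSE → 7

7, 40, 30, 39, 7, 47, 7, 40, 7, 47, 7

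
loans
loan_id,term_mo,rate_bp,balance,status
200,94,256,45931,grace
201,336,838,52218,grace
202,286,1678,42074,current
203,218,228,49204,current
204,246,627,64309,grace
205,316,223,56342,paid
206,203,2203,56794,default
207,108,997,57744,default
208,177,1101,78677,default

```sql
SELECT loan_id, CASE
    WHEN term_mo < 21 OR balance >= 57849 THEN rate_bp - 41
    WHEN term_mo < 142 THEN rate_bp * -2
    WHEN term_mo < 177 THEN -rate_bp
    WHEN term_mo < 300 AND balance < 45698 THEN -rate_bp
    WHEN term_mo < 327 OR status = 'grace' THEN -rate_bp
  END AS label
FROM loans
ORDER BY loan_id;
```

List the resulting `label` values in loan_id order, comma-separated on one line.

-512, -838, -1678, -228, 586, -223, -2203, -1994, 1060

loan_id=200: term_mo < 142 → -512
loan_id=201: term_mo < 327 OR status = 'grace' → -838
loan_id=202: term_mo < 300 AND balance < 45698 → -1678
loan_id=203: term_mo < 327 OR status = 'grace' → -228
loan_id=204: term_mo < 21 OR balance >= 57849 → 586
loan_id=205: term_mo < 327 OR status = 'grace' → -223
loan_id=206: term_mo < 327 OR status = 'grace' → -2203
loan_id=207: term_mo < 142 → -1994
loan_id=208: term_mo < 21 OR balance >= 57849 → 1060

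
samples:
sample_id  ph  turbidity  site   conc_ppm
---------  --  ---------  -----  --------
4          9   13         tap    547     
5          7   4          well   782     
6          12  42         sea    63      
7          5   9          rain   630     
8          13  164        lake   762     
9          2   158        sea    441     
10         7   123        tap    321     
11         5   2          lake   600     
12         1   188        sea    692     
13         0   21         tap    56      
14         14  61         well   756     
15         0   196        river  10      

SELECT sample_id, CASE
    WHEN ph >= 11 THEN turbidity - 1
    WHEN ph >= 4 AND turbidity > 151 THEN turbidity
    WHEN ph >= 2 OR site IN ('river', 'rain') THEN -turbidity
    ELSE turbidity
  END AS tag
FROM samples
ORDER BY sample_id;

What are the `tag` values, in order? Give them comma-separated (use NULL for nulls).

sample_id=4: ph >= 2 OR site IN ('river', 'rain') → -13
sample_id=5: ph >= 2 OR site IN ('river', 'rain') → -4
sample_id=6: ph >= 11 → 41
sample_id=7: ph >= 2 OR site IN ('river', 'rain') → -9
sample_id=8: ph >= 11 → 163
sample_id=9: ph >= 2 OR site IN ('river', 'rain') → -158
sample_id=10: ph >= 2 OR site IN ('river', 'rain') → -123
sample_id=11: ph >= 2 OR site IN ('river', 'rain') → -2
sample_id=12: ELSE → 188
sample_id=13: ELSE → 21
sample_id=14: ph >= 11 → 60
sample_id=15: ph >= 2 OR site IN ('river', 'rain') → -196

-13, -4, 41, -9, 163, -158, -123, -2, 188, 21, 60, -196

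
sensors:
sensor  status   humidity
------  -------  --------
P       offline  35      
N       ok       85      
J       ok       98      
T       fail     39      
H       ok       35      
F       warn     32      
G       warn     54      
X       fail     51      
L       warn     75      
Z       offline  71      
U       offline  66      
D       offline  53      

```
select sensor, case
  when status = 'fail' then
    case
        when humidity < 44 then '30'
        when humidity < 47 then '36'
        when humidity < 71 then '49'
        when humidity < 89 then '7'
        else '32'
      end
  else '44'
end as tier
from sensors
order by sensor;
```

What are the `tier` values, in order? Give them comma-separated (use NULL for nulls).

sensor=D: status='offline' → outer ELSE → 44
sensor=F: status='warn' → outer ELSE → 44
sensor=G: status='warn' → outer ELSE → 44
sensor=H: status='ok' → outer ELSE → 44
sensor=J: status='ok' → outer ELSE → 44
sensor=L: status='warn' → outer ELSE → 44
sensor=N: status='ok' → outer ELSE → 44
sensor=P: status='offline' → outer ELSE → 44
sensor=T: status='fail' → inner[humidity < 44] → 30
sensor=U: status='offline' → outer ELSE → 44
sensor=X: status='fail' → inner[humidity < 71] → 49
sensor=Z: status='offline' → outer ELSE → 44

44, 44, 44, 44, 44, 44, 44, 44, 30, 44, 49, 44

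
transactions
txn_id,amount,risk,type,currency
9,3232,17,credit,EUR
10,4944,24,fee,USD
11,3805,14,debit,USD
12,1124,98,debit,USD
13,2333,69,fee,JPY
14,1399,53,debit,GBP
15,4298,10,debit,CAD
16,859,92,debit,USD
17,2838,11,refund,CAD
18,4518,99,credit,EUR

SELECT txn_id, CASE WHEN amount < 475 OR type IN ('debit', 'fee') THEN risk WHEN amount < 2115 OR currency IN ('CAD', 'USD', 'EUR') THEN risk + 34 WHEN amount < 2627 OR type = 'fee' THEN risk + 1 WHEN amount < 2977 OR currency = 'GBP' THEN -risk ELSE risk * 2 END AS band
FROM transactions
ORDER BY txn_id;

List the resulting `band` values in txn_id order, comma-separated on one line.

51, 24, 14, 98, 69, 53, 10, 92, 45, 133

txn_id=9: amount < 2115 OR currency IN ('CAD', 'USD', 'EUR') → 51
txn_id=10: amount < 475 OR type IN ('debit', 'fee') → 24
txn_id=11: amount < 475 OR type IN ('debit', 'fee') → 14
txn_id=12: amount < 475 OR type IN ('debit', 'fee') → 98
txn_id=13: amount < 475 OR type IN ('debit', 'fee') → 69
txn_id=14: amount < 475 OR type IN ('debit', 'fee') → 53
txn_id=15: amount < 475 OR type IN ('debit', 'fee') → 10
txn_id=16: amount < 475 OR type IN ('debit', 'fee') → 92
txn_id=17: amount < 2115 OR currency IN ('CAD', 'USD', 'EUR') → 45
txn_id=18: amount < 2115 OR currency IN ('CAD', 'USD', 'EUR') → 133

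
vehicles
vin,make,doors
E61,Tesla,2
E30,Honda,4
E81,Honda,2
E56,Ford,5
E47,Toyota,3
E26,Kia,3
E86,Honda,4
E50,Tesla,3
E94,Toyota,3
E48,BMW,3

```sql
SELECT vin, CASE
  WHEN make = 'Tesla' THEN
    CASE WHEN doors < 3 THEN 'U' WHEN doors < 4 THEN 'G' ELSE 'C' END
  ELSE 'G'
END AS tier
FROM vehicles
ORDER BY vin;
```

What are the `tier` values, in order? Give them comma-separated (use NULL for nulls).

vin=E26: make='Kia' → outer ELSE → G
vin=E30: make='Honda' → outer ELSE → G
vin=E47: make='Toyota' → outer ELSE → G
vin=E48: make='BMW' → outer ELSE → G
vin=E50: make='Tesla' → inner[doors < 4] → G
vin=E56: make='Ford' → outer ELSE → G
vin=E61: make='Tesla' → inner[doors < 3] → U
vin=E81: make='Honda' → outer ELSE → G
vin=E86: make='Honda' → outer ELSE → G
vin=E94: make='Toyota' → outer ELSE → G

G, G, G, G, G, G, U, G, G, G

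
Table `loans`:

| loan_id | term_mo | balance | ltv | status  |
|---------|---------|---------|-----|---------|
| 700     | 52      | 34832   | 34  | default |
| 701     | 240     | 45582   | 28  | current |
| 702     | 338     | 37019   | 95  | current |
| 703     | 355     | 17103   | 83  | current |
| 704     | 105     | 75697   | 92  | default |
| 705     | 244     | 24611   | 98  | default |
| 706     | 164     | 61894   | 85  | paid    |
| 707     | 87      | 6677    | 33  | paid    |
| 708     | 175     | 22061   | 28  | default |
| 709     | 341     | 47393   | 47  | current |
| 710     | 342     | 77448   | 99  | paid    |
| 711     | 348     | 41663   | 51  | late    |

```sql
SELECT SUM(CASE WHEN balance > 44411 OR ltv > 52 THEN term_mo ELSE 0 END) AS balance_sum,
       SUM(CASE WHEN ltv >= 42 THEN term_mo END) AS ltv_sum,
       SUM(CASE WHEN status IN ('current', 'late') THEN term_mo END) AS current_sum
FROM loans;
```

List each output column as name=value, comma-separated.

[balance_sum: balance > 44411 OR ltv > 52]
loan_id=700: ✗
loan_id=701: ✓ → 240
loan_id=702: ✓ → 338
loan_id=703: ✓ → 355
loan_id=704: ✓ → 105
loan_id=705: ✓ → 244
loan_id=706: ✓ → 164
loan_id=707: ✗
loan_id=708: ✗
loan_id=709: ✓ → 341
loan_id=710: ✓ → 342
loan_id=711: ✗
balance_sum = 240 + 338 + 355 + 105 + 244 + 164 + 341 + 342 = 2129
—
[ltv_sum: ltv >= 42]
loan_id=700: ✗
loan_id=701: ✗
loan_id=702: ✓ → 338
loan_id=703: ✓ → 355
loan_id=704: ✓ → 105
loan_id=705: ✓ → 244
loan_id=706: ✓ → 164
loan_id=707: ✗
loan_id=708: ✗
loan_id=709: ✓ → 341
loan_id=710: ✓ → 342
loan_id=711: ✓ → 348
ltv_sum = 338 + 355 + 105 + 244 + 164 + 341 + 342 + 348 = 2237
—
[current_sum: status IN ('current', 'late')]
loan_id=700: ✗
loan_id=701: ✓ → 240
loan_id=702: ✓ → 338
loan_id=703: ✓ → 355
loan_id=704: ✗
loan_id=705: ✗
loan_id=706: ✗
loan_id=707: ✗
loan_id=708: ✗
loan_id=709: ✓ → 341
loan_id=710: ✗
loan_id=711: ✓ → 348
current_sum = 240 + 338 + 355 + 341 + 348 = 1622

balance_sum=2129, ltv_sum=2237, current_sum=1622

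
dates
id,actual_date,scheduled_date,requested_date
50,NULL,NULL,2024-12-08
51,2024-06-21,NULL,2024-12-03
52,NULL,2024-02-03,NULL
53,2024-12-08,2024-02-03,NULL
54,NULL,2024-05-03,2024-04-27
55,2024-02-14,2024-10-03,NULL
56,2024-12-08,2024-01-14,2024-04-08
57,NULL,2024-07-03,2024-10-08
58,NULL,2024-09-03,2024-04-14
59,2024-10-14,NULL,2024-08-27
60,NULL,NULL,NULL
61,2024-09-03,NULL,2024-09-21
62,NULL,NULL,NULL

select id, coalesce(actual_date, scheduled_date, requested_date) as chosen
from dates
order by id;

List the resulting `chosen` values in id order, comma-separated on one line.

id=50: actual_date=NULL, scheduled_date=NULL, requested_date=2024-12-08 → 2024-12-08
id=51: actual_date=2024-06-21 → 2024-06-21
id=52: actual_date=NULL, scheduled_date=2024-02-03 → 2024-02-03
id=53: actual_date=2024-12-08 → 2024-12-08
id=54: actual_date=NULL, scheduled_date=2024-05-03 → 2024-05-03
id=55: actual_date=2024-02-14 → 2024-02-14
id=56: actual_date=2024-12-08 → 2024-12-08
id=57: actual_date=NULL, scheduled_date=2024-07-03 → 2024-07-03
id=58: actual_date=NULL, scheduled_date=2024-09-03 → 2024-09-03
id=59: actual_date=2024-10-14 → 2024-10-14
id=60: actual_date=NULL, scheduled_date=NULL, requested_date=NULL (all NULL) → NULL
id=61: actual_date=2024-09-03 → 2024-09-03
id=62: actual_date=NULL, scheduled_date=NULL, requested_date=NULL (all NULL) → NULL

2024-12-08, 2024-06-21, 2024-02-03, 2024-12-08, 2024-05-03, 2024-02-14, 2024-12-08, 2024-07-03, 2024-09-03, 2024-10-14, NULL, 2024-09-03, NULL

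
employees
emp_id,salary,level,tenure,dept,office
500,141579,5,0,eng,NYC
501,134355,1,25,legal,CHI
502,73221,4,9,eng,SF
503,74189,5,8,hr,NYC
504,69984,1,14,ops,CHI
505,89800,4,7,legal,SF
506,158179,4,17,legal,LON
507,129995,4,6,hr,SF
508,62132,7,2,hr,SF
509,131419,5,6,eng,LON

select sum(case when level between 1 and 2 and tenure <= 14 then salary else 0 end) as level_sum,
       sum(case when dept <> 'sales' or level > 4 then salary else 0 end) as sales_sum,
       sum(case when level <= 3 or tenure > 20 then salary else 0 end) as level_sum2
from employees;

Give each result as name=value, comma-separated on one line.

level_sum=69984, sales_sum=1064853, level_sum2=204339

[level_sum: level between 1 and 2 and tenure <= 14]
emp_id=500: ✗
emp_id=501: ✗
emp_id=502: ✗
emp_id=503: ✗
emp_id=504: ✓ → 69984
emp_id=505: ✗
emp_id=506: ✗
emp_id=507: ✗
emp_id=508: ✗
emp_id=509: ✗
level_sum = 69984
—
[sales_sum: dept <> 'sales' or level > 4]
emp_id=500: ✓ → 141579
emp_id=501: ✓ → 134355
emp_id=502: ✓ → 73221
emp_id=503: ✓ → 74189
emp_id=504: ✓ → 69984
emp_id=505: ✓ → 89800
emp_id=506: ✓ → 158179
emp_id=507: ✓ → 129995
emp_id=508: ✓ → 62132
emp_id=509: ✓ → 131419
sales_sum = 141579 + 134355 + 73221 + 74189 + 69984 + 89800 + 158179 + 129995 + 62132 + 131419 = 1064853
—
[level_sum2: level <= 3 or tenure > 20]
emp_id=500: ✗
emp_id=501: ✓ → 134355
emp_id=502: ✗
emp_id=503: ✗
emp_id=504: ✓ → 69984
emp_id=505: ✗
emp_id=506: ✗
emp_id=507: ✗
emp_id=508: ✗
emp_id=509: ✗
level_sum2 = 134355 + 69984 = 204339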